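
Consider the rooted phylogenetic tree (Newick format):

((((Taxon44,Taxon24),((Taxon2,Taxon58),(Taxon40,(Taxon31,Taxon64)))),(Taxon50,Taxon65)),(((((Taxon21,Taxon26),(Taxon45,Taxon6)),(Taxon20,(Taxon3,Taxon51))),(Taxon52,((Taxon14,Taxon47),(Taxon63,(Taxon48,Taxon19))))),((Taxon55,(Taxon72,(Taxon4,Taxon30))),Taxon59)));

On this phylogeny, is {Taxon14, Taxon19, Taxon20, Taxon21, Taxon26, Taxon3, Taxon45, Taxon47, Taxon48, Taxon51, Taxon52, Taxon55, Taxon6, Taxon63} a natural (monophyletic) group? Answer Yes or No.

No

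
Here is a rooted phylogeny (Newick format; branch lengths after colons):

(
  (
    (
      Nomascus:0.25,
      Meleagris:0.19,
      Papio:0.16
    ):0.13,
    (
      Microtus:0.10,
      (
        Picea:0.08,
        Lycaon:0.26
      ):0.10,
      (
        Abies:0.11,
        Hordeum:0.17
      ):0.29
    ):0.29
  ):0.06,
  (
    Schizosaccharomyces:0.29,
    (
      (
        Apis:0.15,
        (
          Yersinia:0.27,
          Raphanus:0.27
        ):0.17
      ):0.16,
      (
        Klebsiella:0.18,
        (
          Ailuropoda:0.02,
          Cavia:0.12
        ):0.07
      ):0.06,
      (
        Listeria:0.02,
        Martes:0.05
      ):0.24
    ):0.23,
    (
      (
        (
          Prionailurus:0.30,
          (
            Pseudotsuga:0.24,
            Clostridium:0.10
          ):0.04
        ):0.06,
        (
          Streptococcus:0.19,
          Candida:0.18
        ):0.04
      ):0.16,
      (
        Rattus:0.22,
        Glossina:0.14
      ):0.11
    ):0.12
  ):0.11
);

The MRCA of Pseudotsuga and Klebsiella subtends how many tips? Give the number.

16

The MRCA of Pseudotsuga and Klebsiella is the node subtending (Schizosaccharomyces,((Apis,(Yersinia,Raphanus)),(Klebsiella,(Ailuropoda,Cavia)),(Listeria,Martes)),(((Prionailurus,(Pseudotsuga,Clostridium)),(Streptococcus,Candida)),(Rattus,Glossina))).
That clade contains 16 terminal taxa: Ailuropoda, Apis, Candida, Cavia, Clostridium, Glossina, Klebsiella, Listeria, Martes, Prionailurus, Pseudotsuga, Raphanus, Rattus, Schizosaccharomyces, Streptococcus, Yersinia.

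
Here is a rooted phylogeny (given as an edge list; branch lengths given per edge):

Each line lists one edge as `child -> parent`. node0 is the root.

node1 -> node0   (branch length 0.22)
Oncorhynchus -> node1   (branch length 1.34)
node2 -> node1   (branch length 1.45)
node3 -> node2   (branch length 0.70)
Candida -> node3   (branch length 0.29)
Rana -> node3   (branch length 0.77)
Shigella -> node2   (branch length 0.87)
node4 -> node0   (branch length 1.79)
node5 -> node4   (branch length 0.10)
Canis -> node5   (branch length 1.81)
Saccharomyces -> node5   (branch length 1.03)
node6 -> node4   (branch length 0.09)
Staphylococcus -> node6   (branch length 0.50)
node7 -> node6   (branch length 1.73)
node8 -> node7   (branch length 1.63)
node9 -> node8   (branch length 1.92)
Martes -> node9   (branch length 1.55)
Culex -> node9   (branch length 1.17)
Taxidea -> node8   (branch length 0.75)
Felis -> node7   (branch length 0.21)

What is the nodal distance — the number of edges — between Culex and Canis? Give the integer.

The MRCA of Culex and Canis is the node subtending ((Canis,Saccharomyces),(Staphylococcus,(((Martes,Culex),Taxidea),Felis))).
From Culex up to that node: 5 branches. From Canis up to the same node: 2 branches. Total: 5 + 2 = 7.

7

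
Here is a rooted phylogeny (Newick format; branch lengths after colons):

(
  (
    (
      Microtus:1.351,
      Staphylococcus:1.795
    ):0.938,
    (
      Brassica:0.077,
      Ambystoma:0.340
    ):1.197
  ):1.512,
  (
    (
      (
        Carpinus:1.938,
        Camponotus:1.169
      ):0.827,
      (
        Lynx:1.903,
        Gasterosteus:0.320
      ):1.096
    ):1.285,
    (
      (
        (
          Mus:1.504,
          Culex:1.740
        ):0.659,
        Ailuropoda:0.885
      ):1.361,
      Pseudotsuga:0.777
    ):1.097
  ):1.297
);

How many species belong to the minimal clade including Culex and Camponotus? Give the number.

8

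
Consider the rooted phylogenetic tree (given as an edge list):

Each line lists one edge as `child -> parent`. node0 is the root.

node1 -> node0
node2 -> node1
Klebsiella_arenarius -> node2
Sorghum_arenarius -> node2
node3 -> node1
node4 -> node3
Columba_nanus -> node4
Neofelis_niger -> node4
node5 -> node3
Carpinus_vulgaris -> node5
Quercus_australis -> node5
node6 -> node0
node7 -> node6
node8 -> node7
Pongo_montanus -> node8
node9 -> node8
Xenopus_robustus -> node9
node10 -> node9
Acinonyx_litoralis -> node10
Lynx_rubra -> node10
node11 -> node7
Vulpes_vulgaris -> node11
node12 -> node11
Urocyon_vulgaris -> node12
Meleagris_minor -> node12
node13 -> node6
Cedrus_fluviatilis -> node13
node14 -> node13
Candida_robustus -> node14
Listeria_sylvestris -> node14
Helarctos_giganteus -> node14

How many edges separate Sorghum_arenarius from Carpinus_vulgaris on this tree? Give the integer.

The MRCA of Sorghum_arenarius and Carpinus_vulgaris is the node subtending ((Klebsiella_arenarius,Sorghum_arenarius),((Columba_nanus,Neofelis_niger),(Carpinus_vulgaris,Quercus_australis))).
From Sorghum_arenarius up to that node: 2 branches. From Carpinus_vulgaris up to the same node: 3 branches. Total: 2 + 3 = 5.

5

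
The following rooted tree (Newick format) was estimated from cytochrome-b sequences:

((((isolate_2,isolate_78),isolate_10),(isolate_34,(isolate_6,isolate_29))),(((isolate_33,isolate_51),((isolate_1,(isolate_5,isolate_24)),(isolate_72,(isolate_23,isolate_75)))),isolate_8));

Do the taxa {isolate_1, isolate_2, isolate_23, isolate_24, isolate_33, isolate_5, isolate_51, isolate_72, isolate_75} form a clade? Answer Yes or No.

The MRCA of the listed taxa is the root, so the smallest clade containing them is the whole tree.
That clade also contains isolate_10, isolate_29, isolate_34, isolate_6, isolate_78, isolate_8, which are not in the proposed group, so the group is not monophyletic.

No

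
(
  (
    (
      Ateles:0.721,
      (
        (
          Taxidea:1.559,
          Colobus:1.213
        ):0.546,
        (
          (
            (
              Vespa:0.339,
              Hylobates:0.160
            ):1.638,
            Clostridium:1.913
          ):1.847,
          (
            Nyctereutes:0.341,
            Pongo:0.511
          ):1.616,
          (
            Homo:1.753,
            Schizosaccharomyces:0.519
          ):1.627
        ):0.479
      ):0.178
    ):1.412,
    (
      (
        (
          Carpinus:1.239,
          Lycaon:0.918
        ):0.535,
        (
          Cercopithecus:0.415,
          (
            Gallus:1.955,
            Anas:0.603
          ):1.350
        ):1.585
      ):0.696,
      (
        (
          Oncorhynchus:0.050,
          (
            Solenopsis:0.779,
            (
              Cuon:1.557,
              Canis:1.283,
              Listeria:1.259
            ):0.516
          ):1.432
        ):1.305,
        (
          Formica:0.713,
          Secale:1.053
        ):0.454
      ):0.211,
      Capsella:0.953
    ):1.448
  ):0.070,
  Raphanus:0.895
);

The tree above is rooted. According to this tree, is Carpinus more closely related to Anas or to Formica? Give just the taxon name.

Anas

The MRCA of Carpinus and Anas subtends ((Carpinus,Lycaon),(Cercopithecus,(Gallus,Anas))) (5 taxa).
The MRCA of Carpinus and Formica subtends (((Carpinus,Lycaon),(Cercopithecus,(Gallus,Anas))),((Oncorhynchus,(Solenopsis,(Cuon,Canis,Listeria))),(Formica,Secale)),Capsella) (13 taxa).
The first is nested inside the second, so Carpinus shares a more recent common ancestor with Anas.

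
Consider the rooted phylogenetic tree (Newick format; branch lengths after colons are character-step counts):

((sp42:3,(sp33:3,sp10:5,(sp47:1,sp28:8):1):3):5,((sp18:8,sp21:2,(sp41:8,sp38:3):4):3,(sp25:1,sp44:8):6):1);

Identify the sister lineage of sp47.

sp47 attaches to the tree at the node subtending (sp47,sp28).
The other lineage descending from that same node — the sister group — is the single tip sp28.

sp28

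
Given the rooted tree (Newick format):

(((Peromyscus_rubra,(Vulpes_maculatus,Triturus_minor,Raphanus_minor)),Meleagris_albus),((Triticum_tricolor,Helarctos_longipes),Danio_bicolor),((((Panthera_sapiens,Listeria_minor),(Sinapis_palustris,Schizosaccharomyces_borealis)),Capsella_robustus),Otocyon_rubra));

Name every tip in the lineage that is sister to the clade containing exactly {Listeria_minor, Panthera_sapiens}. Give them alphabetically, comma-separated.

Schizosaccharomyces_borealis, Sinapis_palustris

The clade containing exactly {Listeria_minor, Panthera_sapiens} attaches to the tree at the node subtending ((Panthera_sapiens,Listeria_minor),(Sinapis_palustris,Schizosaccharomyces_borealis)).
The other lineage descending from that same node — the sister group — is (Sinapis_palustris,Schizosaccharomyces_borealis); its 2 tips in alphabetical order are the answer.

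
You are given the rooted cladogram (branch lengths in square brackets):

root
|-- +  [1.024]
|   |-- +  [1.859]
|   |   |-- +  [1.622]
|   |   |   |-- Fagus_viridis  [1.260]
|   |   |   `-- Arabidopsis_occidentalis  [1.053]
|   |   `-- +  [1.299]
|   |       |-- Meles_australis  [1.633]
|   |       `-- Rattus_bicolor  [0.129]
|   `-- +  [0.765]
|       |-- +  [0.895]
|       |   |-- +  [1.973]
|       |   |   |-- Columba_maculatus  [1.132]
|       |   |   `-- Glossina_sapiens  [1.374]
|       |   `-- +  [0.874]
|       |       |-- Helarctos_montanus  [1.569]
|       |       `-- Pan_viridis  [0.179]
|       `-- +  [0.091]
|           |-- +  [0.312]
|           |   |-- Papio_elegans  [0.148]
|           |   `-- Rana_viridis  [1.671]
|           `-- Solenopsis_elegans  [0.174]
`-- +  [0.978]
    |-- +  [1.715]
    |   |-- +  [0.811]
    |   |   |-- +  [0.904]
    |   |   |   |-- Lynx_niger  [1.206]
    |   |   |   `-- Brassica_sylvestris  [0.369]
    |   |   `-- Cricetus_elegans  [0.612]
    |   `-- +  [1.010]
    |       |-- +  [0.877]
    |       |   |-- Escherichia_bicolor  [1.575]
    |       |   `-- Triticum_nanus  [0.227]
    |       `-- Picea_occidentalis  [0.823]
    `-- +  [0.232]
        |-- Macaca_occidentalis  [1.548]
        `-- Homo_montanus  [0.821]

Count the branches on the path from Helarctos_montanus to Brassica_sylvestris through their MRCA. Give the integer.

The MRCA of Helarctos_montanus and Brassica_sylvestris is the root of the tree.
From Helarctos_montanus up to that node: 5 branches. From Brassica_sylvestris up to the same node: 5 branches. Total: 5 + 5 = 10.

10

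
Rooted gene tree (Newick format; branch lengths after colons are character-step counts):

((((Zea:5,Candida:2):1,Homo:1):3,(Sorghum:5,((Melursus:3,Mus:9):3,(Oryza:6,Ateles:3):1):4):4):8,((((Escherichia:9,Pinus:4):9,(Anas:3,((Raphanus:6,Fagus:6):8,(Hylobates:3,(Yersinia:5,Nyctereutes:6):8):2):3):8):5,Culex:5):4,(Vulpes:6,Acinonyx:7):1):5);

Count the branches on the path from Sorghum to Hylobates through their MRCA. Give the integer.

10

The MRCA of Sorghum and Hylobates is the root of the tree.
From Sorghum up to that node: 3 branches. From Hylobates up to the same node: 7 branches. Total: 3 + 7 = 10.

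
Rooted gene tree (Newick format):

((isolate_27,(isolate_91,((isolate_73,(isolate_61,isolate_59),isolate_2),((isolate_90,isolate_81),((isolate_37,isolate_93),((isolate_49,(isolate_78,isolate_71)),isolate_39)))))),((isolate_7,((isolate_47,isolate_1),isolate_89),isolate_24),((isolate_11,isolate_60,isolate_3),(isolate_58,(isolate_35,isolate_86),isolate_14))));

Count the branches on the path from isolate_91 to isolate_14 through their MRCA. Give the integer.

7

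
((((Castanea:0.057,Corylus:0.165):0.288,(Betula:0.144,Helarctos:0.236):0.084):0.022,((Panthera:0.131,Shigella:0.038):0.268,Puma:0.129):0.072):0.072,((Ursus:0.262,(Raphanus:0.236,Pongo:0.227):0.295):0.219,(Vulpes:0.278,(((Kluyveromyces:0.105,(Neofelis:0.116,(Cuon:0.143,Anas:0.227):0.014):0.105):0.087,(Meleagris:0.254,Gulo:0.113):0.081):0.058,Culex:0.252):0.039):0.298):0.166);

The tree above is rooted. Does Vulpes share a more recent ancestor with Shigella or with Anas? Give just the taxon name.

Anas

The MRCA of Vulpes and Anas subtends (Vulpes,(((Kluyveromyces,(Neofelis,(Cuon,Anas))),(Meleagris,Gulo)),Culex)) (8 taxa).
The MRCA of Vulpes and Shigella is the root, subtending the entire tree (18 taxa).
The first is nested inside the second, so Vulpes shares a more recent common ancestor with Anas.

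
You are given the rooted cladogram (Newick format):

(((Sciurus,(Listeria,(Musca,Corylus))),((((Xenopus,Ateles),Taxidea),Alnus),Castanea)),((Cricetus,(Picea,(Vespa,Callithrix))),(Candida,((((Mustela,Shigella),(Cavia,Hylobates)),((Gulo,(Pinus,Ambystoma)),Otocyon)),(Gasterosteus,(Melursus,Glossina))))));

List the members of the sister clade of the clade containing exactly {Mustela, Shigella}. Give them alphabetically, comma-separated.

The clade containing exactly {Mustela, Shigella} attaches to the tree at the node subtending ((Mustela,Shigella),(Cavia,Hylobates)).
The other lineage descending from that same node — the sister group — is (Cavia,Hylobates); its 2 tips in alphabetical order are the answer.

Cavia, Hylobates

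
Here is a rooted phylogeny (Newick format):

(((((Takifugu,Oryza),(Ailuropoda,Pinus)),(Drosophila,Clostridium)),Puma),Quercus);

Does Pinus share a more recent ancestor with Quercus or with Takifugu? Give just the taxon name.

The MRCA of Pinus and Takifugu subtends ((Takifugu,Oryza),(Ailuropoda,Pinus)) (4 taxa).
The MRCA of Pinus and Quercus is the root, subtending the entire tree (8 taxa).
The first is nested inside the second, so Pinus shares a more recent common ancestor with Takifugu.

Takifugu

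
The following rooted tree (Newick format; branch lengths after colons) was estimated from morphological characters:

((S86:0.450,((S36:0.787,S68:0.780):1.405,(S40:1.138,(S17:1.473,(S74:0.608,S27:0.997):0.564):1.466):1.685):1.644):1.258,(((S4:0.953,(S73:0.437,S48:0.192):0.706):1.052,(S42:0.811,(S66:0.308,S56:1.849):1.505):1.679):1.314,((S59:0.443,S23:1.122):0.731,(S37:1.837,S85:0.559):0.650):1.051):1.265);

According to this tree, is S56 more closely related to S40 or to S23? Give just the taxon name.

S23

The MRCA of S56 and S23 subtends (((S4,(S73,S48)),(S42,(S66,S56))),((S59,S23),(S37,S85))) (10 taxa).
The MRCA of S56 and S40 is the root, subtending the entire tree (17 taxa).
The first is nested inside the second, so S56 shares a more recent common ancestor with S23.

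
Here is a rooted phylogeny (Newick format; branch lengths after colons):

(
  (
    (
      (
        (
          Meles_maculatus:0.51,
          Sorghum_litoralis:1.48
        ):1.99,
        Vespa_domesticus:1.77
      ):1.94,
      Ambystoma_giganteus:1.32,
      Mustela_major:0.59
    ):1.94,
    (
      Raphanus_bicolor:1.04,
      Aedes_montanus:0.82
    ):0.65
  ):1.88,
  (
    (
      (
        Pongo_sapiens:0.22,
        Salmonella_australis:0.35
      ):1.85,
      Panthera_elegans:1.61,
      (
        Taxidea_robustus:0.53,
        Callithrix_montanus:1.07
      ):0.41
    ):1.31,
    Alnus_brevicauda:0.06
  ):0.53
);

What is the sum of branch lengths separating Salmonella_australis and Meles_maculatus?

The path runs Salmonella_australis → … → MRCA → … → Meles_maculatus; the MRCA is the root of the tree.
Branch lengths along that path: 0.35 + 1.85 + 1.31 + 0.53 + 1.88 + 1.94 + 1.94 + 1.99 + 0.51 = 12.30.

12.30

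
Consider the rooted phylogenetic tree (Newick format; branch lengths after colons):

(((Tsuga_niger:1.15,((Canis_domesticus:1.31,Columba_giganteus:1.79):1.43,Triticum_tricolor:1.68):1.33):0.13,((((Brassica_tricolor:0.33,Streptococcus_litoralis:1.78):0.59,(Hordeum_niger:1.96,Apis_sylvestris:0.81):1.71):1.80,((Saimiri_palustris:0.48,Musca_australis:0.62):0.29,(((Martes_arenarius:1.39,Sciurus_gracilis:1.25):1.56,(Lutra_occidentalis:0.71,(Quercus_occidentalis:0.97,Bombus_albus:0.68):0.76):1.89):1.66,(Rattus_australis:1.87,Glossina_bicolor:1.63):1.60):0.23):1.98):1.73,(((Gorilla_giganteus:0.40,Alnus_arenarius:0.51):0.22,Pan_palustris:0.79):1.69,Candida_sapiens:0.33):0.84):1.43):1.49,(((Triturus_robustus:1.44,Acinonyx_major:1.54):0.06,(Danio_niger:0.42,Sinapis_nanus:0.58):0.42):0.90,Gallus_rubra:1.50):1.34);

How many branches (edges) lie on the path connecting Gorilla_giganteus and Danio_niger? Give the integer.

10

The MRCA of Gorilla_giganteus and Danio_niger is the root of the tree.
From Gorilla_giganteus up to that node: 6 branches. From Danio_niger up to the same node: 4 branches. Total: 6 + 4 = 10.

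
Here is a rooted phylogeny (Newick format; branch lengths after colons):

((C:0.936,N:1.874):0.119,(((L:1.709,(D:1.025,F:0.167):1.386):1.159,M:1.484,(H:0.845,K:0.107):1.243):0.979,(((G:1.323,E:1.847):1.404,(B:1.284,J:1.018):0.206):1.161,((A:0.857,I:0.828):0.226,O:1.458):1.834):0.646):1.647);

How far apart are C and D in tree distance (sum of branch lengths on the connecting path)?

The path runs C → … → MRCA → … → D; the MRCA is the root of the tree.
Branch lengths along that path: 0.936 + 0.119 + 1.647 + 0.979 + 1.159 + 1.386 + 1.025 = 7.251.

7.251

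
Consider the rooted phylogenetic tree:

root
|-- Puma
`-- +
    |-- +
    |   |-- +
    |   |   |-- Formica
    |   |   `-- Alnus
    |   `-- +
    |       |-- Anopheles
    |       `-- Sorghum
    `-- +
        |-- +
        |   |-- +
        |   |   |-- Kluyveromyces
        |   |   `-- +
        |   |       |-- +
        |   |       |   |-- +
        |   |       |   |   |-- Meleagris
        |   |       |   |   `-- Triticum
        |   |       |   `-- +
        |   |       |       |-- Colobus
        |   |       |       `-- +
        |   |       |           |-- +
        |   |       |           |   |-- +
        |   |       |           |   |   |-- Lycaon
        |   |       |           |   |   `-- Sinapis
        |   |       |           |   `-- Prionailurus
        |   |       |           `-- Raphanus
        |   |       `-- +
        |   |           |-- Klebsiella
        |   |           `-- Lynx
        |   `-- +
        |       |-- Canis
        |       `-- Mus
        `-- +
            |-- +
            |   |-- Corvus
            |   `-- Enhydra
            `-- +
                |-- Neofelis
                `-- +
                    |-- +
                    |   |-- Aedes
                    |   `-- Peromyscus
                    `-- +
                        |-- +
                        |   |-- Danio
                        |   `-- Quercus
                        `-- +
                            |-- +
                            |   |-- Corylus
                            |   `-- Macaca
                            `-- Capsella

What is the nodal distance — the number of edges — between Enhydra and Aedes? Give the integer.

The MRCA of Enhydra and Aedes is the node subtending ((Corvus,Enhydra),(Neofelis,((Aedes,Peromyscus),((Danio,Quercus),((Corylus,Macaca),Capsella))))).
From Enhydra up to that node: 2 branches. From Aedes up to the same node: 4 branches. Total: 2 + 4 = 6.

6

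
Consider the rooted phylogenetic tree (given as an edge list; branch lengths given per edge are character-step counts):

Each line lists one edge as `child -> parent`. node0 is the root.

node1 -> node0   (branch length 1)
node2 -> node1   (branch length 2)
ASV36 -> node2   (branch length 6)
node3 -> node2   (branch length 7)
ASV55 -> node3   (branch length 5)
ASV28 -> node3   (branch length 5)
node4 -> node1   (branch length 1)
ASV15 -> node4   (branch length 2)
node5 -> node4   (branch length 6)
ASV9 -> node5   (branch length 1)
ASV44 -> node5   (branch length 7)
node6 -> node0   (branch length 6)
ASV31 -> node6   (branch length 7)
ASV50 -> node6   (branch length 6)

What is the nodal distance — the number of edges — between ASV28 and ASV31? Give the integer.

6

The MRCA of ASV28 and ASV31 is the root of the tree.
From ASV28 up to that node: 4 branches. From ASV31 up to the same node: 2 branches. Total: 4 + 2 = 6.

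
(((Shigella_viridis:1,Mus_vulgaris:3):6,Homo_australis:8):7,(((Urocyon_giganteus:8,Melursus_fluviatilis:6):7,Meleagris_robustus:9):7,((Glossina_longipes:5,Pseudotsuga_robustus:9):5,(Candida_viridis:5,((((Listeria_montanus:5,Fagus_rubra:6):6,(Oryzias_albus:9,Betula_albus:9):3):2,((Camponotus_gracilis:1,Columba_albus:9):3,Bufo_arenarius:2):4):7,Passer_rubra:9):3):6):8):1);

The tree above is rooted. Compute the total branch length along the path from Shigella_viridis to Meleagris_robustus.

31

The path runs Shigella_viridis → … → MRCA → … → Meleagris_robustus; the MRCA is the root of the tree.
Branch lengths along that path: 1 + 6 + 7 + 1 + 7 + 9 = 31.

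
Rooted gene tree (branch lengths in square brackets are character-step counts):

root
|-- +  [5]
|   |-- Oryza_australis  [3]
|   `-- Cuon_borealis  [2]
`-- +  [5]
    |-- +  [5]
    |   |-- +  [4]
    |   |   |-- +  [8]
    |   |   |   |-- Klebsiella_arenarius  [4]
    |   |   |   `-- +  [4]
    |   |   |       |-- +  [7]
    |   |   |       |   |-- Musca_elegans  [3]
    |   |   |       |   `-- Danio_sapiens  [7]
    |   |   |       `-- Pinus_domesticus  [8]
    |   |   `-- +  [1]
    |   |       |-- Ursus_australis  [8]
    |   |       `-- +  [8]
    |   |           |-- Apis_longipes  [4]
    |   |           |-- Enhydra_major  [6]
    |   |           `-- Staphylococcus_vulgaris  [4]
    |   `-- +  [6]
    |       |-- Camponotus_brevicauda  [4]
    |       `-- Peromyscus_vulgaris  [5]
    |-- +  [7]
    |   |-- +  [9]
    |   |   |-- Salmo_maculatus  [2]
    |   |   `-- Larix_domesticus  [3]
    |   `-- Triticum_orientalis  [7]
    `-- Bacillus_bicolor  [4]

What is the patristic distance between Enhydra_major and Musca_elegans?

The path runs Enhydra_major → … → MRCA → … → Musca_elegans; the MRCA is the node subtending ((Klebsiella_arenarius,((Musca_elegans,Danio_sapiens),Pinus_domesticus)),(Ursus_australis,(Apis_longipes,Enhydra_major,Staphylococcus_vulgaris))).
Branch lengths along that path: 6 + 8 + 1 + 8 + 4 + 7 + 3 = 37.

37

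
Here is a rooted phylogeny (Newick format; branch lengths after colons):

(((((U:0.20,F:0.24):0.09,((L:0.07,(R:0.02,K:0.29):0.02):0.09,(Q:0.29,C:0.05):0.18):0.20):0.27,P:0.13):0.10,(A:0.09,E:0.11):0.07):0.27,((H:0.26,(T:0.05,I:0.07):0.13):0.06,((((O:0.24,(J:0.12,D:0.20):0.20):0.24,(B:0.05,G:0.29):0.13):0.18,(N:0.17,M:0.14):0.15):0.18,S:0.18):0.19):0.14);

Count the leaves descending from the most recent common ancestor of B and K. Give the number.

The MRCA of B and K is the root, so the clade is the entire tree.
That clade contains 21 terminal taxa: A, B, C, D, E, F, G, H, I, J, K, L, M, N, O, P, Q, R, S, T, U.

21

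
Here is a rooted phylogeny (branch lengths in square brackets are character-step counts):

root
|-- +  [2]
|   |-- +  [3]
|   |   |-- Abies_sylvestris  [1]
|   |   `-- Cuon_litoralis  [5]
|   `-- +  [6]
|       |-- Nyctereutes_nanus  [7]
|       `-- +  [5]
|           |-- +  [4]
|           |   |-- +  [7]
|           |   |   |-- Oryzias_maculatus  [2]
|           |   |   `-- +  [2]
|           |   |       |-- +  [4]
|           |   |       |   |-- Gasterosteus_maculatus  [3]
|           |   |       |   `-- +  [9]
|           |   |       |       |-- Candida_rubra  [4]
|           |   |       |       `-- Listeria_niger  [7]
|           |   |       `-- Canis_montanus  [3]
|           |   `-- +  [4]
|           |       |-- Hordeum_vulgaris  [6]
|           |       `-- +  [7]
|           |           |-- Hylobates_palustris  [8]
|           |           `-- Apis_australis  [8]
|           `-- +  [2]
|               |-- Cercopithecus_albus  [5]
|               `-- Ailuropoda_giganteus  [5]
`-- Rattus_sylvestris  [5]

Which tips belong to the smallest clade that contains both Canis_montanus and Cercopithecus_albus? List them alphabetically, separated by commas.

Ailuropoda_giganteus, Apis_australis, Candida_rubra, Canis_montanus, Cercopithecus_albus, Gasterosteus_maculatus, Hordeum_vulgaris, Hylobates_palustris, Listeria_niger, Oryzias_maculatus

Tracing Canis_montanus: it sits inside ((Gasterosteus_maculatus,(Candida_rubra,Listeria_niger)),Canis_montanus).
Tracing Cercopithecus_albus: it sits inside (Cercopithecus_albus,Ailuropoda_giganteus).
The smallest clade enclosing both is (((Oryzias_maculatus,((Gasterosteus_maculatus,(Candida_rubra,Listeria_niger)),Canis_montanus)),(Hordeum_vulgaris,(Hylobates_palustris,Apis_australis))),(Cercopithecus_albus,Ailuropoda_giganteus)); the answer is its 10 terminal taxa in alphabetical order.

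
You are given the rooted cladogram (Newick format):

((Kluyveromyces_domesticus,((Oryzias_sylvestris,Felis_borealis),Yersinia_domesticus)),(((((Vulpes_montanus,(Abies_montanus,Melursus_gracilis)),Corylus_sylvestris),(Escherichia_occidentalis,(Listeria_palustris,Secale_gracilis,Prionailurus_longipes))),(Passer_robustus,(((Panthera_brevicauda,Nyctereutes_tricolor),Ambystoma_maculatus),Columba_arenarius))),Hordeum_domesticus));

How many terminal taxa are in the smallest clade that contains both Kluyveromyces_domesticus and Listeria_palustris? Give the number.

18

The MRCA of Kluyveromyces_domesticus and Listeria_palustris is the root, so the clade is the entire tree.
That clade contains 18 terminal taxa: Abies_montanus, Ambystoma_maculatus, Columba_arenarius, Corylus_sylvestris, Escherichia_occidentalis, Felis_borealis, Hordeum_domesticus, Kluyveromyces_domesticus, Listeria_palustris, Melursus_gracilis, Nyctereutes_tricolor, Oryzias_sylvestris, Panthera_brevicauda, Passer_robustus, Prionailurus_longipes, Secale_gracilis, Vulpes_montanus, Yersinia_domesticus.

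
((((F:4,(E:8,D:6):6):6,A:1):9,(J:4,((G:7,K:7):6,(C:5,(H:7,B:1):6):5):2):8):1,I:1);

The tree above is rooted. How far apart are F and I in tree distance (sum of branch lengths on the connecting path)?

The path runs F → … → MRCA → … → I; the MRCA is the root of the tree.
Branch lengths along that path: 4 + 6 + 9 + 1 + 1 = 21.

21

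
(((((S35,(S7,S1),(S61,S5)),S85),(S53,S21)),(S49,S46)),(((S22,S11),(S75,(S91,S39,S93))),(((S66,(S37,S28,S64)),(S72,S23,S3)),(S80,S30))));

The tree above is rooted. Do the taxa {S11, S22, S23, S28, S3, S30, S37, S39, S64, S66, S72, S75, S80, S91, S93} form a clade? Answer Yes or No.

Yes

The most recent common ancestor of these taxa subtends (((S22,S11),(S75,(S91,S39,S93))),(((S66,(S37,S28,S64)),(S72,S23,S3)),(S80,S30))).
That clade has exactly 15 tips — every listed taxon and nothing else — so the group is monophyletic.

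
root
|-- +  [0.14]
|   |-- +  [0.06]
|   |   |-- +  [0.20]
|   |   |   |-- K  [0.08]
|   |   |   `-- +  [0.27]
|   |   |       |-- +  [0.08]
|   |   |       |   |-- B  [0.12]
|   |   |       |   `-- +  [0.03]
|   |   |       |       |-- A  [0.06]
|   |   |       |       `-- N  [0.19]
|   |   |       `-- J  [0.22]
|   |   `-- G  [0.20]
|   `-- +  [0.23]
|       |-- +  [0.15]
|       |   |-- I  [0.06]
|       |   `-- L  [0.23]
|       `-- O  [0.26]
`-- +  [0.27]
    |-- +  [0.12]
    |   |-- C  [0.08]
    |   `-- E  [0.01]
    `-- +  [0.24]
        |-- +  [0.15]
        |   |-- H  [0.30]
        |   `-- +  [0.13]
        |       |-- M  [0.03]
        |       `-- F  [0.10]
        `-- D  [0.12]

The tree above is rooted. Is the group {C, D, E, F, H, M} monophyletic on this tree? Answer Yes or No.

Yes

The most recent common ancestor of these taxa subtends ((C,E),((H,(M,F)),D)).
That clade has exactly 6 tips — every listed taxon and nothing else — so the group is monophyletic.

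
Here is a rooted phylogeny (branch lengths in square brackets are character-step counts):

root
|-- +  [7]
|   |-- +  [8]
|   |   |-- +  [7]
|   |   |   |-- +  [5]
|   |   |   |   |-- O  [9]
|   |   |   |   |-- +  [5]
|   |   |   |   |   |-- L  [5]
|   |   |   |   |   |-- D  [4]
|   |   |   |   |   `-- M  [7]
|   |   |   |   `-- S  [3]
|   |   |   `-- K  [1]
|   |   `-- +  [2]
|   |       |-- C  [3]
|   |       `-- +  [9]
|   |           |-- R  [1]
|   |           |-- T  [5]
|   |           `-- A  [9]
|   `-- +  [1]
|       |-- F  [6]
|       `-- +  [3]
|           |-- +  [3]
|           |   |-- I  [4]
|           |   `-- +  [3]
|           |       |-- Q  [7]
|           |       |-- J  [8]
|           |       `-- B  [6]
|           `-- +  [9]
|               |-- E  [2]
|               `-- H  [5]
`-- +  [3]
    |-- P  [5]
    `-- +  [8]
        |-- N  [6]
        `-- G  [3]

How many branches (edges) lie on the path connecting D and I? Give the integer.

The MRCA of D and I is the node subtending ((((O,(L,D,M),S),K),(C,(R,T,A))),(F,((I,(Q,J,B)),(E,H)))).
From D up to that node: 5 branches. From I up to the same node: 4 branches. Total: 5 + 4 = 9.

9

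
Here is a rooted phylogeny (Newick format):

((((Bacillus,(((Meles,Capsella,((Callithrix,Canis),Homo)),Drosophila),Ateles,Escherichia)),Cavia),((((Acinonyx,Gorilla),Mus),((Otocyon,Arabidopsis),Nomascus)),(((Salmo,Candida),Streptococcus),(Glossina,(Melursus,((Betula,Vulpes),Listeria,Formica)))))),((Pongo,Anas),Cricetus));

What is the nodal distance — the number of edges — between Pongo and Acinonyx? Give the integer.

The MRCA of Pongo and Acinonyx is the root of the tree.
From Pongo up to that node: 3 branches. From Acinonyx up to the same node: 6 branches. Total: 3 + 6 = 9.

9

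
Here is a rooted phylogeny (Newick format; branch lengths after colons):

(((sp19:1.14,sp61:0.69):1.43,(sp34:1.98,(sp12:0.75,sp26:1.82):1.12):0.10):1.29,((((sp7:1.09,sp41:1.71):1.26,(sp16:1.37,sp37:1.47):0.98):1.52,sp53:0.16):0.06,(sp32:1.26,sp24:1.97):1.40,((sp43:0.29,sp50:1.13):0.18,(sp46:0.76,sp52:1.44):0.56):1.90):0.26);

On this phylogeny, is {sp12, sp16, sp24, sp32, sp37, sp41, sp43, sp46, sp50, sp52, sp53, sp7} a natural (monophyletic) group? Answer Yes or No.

The MRCA of the listed taxa is the root, so the smallest clade containing them is the whole tree.
That clade also contains sp19, sp26, sp34, sp61, which are not in the proposed group, so the group is not monophyletic.

No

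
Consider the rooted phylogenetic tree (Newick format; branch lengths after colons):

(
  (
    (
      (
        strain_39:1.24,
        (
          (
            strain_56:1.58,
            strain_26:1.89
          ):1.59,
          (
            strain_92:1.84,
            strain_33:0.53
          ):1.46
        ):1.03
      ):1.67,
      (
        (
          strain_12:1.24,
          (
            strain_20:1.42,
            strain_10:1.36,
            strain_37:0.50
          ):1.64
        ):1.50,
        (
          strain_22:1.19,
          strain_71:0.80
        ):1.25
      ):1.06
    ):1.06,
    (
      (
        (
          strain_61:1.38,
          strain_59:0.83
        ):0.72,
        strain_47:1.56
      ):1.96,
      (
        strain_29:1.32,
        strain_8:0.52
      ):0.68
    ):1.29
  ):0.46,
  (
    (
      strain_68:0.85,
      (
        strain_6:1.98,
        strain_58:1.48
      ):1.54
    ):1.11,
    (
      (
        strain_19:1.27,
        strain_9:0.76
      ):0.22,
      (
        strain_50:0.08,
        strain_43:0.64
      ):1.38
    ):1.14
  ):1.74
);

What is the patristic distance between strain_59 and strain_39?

8.77

The path runs strain_59 → … → MRCA → … → strain_39; the MRCA is the node subtending (((strain_39,((strain_56,strain_26),(strain_92,strain_33))),((strain_12,(strain_20,strain_10,strain_37)),(strain_22,strain_71))),(((strain_61,strain_59),strain_47),(strain_29,strain_8))).
Branch lengths along that path: 0.83 + 0.72 + 1.96 + 1.29 + 1.06 + 1.67 + 1.24 = 8.77.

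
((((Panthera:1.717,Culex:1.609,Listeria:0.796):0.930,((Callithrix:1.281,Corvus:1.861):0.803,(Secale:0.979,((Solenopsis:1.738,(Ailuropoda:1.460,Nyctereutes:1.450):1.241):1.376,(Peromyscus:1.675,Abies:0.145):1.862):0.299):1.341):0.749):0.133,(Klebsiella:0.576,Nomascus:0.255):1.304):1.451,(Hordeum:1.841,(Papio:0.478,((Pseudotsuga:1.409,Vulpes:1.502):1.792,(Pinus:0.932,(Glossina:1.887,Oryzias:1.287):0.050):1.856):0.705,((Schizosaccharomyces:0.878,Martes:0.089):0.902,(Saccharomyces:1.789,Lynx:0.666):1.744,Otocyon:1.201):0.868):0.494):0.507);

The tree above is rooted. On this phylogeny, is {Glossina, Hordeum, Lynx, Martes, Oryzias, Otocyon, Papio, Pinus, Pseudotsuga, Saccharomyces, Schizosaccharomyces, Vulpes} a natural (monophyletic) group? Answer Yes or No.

The most recent common ancestor of these taxa subtends (Hordeum,(Papio,((Pseudotsuga,Vulpes),(Pinus,(Glossina,Oryzias))),((Schizosaccharomyces,Martes),(Saccharomyces,Lynx),Otocyon))).
That clade has exactly 12 tips — every listed taxon and nothing else — so the group is monophyletic.

Yes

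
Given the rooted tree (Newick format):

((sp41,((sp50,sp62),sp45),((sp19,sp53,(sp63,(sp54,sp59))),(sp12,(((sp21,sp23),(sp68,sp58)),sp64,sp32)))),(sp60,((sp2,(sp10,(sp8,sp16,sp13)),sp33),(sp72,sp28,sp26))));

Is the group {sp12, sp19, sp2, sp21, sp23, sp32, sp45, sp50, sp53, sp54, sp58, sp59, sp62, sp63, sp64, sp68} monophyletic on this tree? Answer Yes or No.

No

The MRCA of the listed taxa is the root, so the smallest clade containing them is the whole tree.
That clade also contains sp10, sp13, sp16, sp26, sp28, sp33, sp41, sp60, sp72, sp8, which are not in the proposed group, so the group is not monophyletic.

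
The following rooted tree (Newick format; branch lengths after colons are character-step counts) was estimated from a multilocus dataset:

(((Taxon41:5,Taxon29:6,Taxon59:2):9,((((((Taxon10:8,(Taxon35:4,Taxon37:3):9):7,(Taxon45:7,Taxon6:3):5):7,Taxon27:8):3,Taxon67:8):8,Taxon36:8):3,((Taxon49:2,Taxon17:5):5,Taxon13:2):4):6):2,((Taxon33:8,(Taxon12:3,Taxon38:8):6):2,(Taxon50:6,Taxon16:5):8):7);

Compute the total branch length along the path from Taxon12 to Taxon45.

59

The path runs Taxon12 → … → MRCA → … → Taxon45; the MRCA is the root of the tree.
Branch lengths along that path: 3 + 6 + 2 + 7 + 2 + 6 + 3 + 8 + 3 + 7 + 5 + 7 = 59.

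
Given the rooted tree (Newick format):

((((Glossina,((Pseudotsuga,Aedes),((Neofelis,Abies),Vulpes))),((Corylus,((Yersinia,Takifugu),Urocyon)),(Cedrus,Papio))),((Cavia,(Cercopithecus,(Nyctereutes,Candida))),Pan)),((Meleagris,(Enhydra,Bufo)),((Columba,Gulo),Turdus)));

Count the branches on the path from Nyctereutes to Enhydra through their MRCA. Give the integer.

The MRCA of Nyctereutes and Enhydra is the root of the tree.
From Nyctereutes up to that node: 6 branches. From Enhydra up to the same node: 4 branches. Total: 6 + 4 = 10.

10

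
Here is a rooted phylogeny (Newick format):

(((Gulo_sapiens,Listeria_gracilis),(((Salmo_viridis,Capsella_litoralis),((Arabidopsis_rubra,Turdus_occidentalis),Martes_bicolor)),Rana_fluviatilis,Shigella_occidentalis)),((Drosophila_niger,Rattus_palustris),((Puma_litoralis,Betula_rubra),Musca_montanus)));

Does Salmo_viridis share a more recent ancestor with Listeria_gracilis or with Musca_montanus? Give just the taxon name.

Listeria_gracilis

The MRCA of Salmo_viridis and Listeria_gracilis subtends ((Gulo_sapiens,Listeria_gracilis),(((Salmo_viridis,Capsella_litoralis),((Arabidopsis_rubra,Turdus_occidentalis),Martes_bicolor)),Rana_fluviatilis,Shigella_occidentalis)) (9 taxa).
The MRCA of Salmo_viridis and Musca_montanus is the root, subtending the entire tree (14 taxa).
The first is nested inside the second, so Salmo_viridis shares a more recent common ancestor with Listeria_gracilis.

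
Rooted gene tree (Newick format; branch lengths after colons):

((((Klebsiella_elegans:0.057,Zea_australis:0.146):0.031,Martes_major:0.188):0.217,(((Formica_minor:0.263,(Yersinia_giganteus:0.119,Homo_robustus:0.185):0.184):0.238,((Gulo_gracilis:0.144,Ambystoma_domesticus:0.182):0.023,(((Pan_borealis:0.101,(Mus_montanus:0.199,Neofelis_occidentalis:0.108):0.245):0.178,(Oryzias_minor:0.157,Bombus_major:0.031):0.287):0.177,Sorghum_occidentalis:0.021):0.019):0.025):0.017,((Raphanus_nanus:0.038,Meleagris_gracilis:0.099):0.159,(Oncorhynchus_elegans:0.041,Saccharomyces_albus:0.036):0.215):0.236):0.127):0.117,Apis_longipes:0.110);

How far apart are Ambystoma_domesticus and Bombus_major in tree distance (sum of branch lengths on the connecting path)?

0.719

The path runs Ambystoma_domesticus → … → MRCA → … → Bombus_major; the MRCA is the node subtending ((Gulo_gracilis,Ambystoma_domesticus),(((Pan_borealis,(Mus_montanus,Neofelis_occidentalis)),(Oryzias_minor,Bombus_major)),Sorghum_occidentalis)).
Branch lengths along that path: 0.182 + 0.023 + 0.019 + 0.177 + 0.287 + 0.031 = 0.719.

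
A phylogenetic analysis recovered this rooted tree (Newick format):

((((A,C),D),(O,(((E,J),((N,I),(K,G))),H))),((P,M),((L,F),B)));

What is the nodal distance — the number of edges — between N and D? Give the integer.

The MRCA of N and D is the node subtending (((A,C),D),(O,(((E,J),((N,I),(K,G))),H))).
From N up to that node: 6 branches. From D up to the same node: 2 branches. Total: 6 + 2 = 8.

8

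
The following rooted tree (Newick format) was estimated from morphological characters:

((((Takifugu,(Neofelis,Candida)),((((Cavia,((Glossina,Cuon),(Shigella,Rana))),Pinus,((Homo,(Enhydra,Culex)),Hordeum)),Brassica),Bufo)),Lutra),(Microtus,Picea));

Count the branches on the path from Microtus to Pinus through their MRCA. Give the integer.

8

The MRCA of Microtus and Pinus is the root of the tree.
From Microtus up to that node: 2 branches. From Pinus up to the same node: 6 branches. Total: 2 + 6 = 8.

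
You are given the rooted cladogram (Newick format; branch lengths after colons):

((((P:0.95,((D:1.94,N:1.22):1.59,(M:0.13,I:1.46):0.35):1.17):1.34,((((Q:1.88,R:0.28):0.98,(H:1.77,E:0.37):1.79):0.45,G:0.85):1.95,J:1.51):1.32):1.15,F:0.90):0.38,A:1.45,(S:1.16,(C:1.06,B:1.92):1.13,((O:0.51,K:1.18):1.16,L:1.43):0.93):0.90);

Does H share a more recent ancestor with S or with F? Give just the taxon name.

F

The MRCA of H and F subtends (((P,((D,N),(M,I))),((((Q,R),(H,E)),G),J)),F) (12 taxa).
The MRCA of H and S is the root, subtending the entire tree (19 taxa).
The first is nested inside the second, so H shares a more recent common ancestor with F.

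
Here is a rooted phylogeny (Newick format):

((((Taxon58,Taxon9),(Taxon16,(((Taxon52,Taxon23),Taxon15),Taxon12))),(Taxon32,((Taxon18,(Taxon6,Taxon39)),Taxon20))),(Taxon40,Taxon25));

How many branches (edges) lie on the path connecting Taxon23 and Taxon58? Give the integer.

7

The MRCA of Taxon23 and Taxon58 is the node subtending ((Taxon58,Taxon9),(Taxon16,(((Taxon52,Taxon23),Taxon15),Taxon12))).
From Taxon23 up to that node: 5 branches. From Taxon58 up to the same node: 2 branches. Total: 5 + 2 = 7.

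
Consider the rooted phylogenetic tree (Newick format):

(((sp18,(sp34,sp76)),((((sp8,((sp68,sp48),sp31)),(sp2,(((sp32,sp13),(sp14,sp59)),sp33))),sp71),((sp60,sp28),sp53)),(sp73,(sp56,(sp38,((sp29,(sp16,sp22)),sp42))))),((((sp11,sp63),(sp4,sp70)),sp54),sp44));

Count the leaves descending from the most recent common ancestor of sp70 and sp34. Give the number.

30

The MRCA of sp70 and sp34 is the root, so the clade is the entire tree.
That clade contains 30 terminal taxa: sp11, sp13, sp14, sp16, sp18, sp2, sp22, sp28, sp29, sp31, sp32, sp33, sp34, sp38, sp4, sp42, sp44, sp48, sp53, sp54, sp56, sp59, sp60, sp63, sp68, sp70, sp71, sp73, sp76, sp8.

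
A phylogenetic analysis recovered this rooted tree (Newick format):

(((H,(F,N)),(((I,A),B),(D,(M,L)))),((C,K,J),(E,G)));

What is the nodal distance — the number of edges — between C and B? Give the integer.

The MRCA of C and B is the root of the tree.
From C up to that node: 3 branches. From B up to the same node: 4 branches. Total: 3 + 4 = 7.

7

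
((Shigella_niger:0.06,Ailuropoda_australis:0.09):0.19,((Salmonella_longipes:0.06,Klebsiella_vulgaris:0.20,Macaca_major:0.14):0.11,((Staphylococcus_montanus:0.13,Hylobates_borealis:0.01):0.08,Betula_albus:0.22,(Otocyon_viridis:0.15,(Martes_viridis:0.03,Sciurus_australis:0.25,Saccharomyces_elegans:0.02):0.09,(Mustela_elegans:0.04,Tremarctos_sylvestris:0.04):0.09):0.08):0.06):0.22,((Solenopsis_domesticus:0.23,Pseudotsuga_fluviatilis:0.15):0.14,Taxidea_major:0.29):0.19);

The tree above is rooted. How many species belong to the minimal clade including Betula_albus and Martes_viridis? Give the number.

The MRCA of Betula_albus and Martes_viridis is the node subtending ((Staphylococcus_montanus,Hylobates_borealis),Betula_albus,(Otocyon_viridis,(Martes_viridis,Sciurus_australis,Saccharomyces_elegans),(Mustela_elegans,Tremarctos_sylvestris))).
That clade contains 9 terminal taxa: Betula_albus, Hylobates_borealis, Martes_viridis, Mustela_elegans, Otocyon_viridis, Saccharomyces_elegans, Sciurus_australis, Staphylococcus_montanus, Tremarctos_sylvestris.

9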